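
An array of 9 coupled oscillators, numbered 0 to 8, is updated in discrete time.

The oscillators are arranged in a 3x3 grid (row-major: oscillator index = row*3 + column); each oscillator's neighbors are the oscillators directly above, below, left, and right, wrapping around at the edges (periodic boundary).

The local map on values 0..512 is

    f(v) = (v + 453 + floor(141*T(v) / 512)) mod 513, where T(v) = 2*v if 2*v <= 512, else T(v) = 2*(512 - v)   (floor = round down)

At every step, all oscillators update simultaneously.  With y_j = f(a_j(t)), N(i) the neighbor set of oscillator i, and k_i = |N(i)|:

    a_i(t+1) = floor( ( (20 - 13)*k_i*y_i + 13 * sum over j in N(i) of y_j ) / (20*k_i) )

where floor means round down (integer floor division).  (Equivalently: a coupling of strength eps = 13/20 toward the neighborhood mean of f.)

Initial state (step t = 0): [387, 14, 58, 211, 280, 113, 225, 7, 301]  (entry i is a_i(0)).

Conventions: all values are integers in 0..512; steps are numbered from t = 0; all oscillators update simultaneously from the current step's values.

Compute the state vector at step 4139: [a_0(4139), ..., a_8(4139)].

Simulating step by step:
t=0: [387, 14, 58, 211, 280, 113, 225, 7, 301]
t=1: [310, 366, 228, 279, 335, 202, 341, 400, 270]
t=2: [354, 366, 320, 342, 355, 308, 367, 380, 334]
t=3: [379, 381, 371, 376, 379, 368, 382, 385, 374]
t=4: [391, 392, 389, 390, 391, 388, 392, 392, 390]
t=5: [397, 397, 396, 397, 397, 396, 397, 397, 397]
t=6: [399, 399, 399, 399, 399, 399, 400, 400, 399]
t=7: [401, 401, 401, 401, 401, 401, 401, 401, 401]
t=8: [402, 402, 402, 402, 402, 402, 402, 402, 402]
t=9: [402, 402, 402, 402, 402, 402, 402, 402, 402]

Answer: [402, 402, 402, 402, 402, 402, 402, 402, 402]
Key observation: The state at step 8, [402, 402, 402, 402, 402, 402, 402, 402, 402], reappears at step 9: the system is in a cycle of period 1 from step 8 on.  Therefore the state at step 4139 equals the state at step 8 + ((4139 - 8) mod 1) = 8, which is [402, 402, 402, 402, 402, 402, 402, 402, 402].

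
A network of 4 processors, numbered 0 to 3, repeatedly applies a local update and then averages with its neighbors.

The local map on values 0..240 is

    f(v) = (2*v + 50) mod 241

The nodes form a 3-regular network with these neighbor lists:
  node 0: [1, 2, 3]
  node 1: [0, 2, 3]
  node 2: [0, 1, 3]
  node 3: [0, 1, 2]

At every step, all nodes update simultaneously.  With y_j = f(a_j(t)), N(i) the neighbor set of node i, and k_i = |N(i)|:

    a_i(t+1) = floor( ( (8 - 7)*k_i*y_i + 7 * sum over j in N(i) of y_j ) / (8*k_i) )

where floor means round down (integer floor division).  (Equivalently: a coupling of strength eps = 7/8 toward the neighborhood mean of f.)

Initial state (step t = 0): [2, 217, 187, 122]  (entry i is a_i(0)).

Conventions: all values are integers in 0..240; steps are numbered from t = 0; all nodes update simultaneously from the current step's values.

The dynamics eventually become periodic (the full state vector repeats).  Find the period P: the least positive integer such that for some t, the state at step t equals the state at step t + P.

Answer: 24
Key observation: The state at step 5, [215, 215, 215, 215], reappears at step 29 — and no state repeats earlier — so the cycle the system enters has period 24.

Derivation:
t=0: [2, 217, 187, 122]
t=1: [76, 84, 54, 76]
t=2: [193, 191, 201, 193]
t=3: [198, 199, 195, 198]
t=4: [203, 203, 204, 203]
t=5: [215, 215, 215, 215]
t=6: [239, 239, 239, 239]
t=7: [46, 46, 46, 46]
t=8: [142, 142, 142, 142]
t=9: [93, 93, 93, 93]
t=10: [236, 236, 236, 236]
t=11: [40, 40, 40, 40]
t=12: [130, 130, 130, 130]
t=13: [69, 69, 69, 69]
t=14: [188, 188, 188, 188]
t=15: [185, 185, 185, 185]
t=16: [179, 179, 179, 179]
t=17: [167, 167, 167, 167]
t=18: [143, 143, 143, 143]
t=19: [95, 95, 95, 95]
t=20: [240, 240, 240, 240]
t=21: [48, 48, 48, 48]
t=22: [146, 146, 146, 146]
t=23: [101, 101, 101, 101]
t=24: [11, 11, 11, 11]
t=25: [72, 72, 72, 72]
t=26: [194, 194, 194, 194]
t=27: [197, 197, 197, 197]
t=28: [203, 203, 203, 203]
t=29: [215, 215, 215, 215]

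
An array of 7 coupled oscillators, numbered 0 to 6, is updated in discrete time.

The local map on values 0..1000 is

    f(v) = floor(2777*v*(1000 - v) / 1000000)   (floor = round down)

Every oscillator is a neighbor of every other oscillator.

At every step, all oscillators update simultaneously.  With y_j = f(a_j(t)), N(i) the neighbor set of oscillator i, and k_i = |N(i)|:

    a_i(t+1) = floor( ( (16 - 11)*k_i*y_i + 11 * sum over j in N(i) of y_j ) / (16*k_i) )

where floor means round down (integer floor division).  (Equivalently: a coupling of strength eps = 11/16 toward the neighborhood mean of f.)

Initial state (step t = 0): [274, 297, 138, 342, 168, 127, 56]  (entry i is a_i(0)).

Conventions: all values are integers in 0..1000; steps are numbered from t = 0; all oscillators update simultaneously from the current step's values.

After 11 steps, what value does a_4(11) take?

Simulating step by step:
t=0: [274, 297, 138, 342, 168, 127, 56]
t=1: [444, 449, 400, 458, 412, 396, 364]
t=2: [674, 675, 670, 675, 672, 670, 666]
t=3: [611, 611, 612, 611, 611, 612, 612]
t=4: [659, 659, 659, 659, 659, 659, 659]
t=5: [624, 624, 624, 624, 624, 624, 624]
t=6: [651, 651, 651, 651, 651, 651, 651]
t=7: [630, 630, 630, 630, 630, 630, 630]
t=8: [647, 647, 647, 647, 647, 647, 647]
t=9: [634, 634, 634, 634, 634, 634, 634]
t=10: [644, 644, 644, 644, 644, 644, 644]
t=11: [636, 636, 636, 636, 636, 636, 636]

Answer: a_4(11) = 636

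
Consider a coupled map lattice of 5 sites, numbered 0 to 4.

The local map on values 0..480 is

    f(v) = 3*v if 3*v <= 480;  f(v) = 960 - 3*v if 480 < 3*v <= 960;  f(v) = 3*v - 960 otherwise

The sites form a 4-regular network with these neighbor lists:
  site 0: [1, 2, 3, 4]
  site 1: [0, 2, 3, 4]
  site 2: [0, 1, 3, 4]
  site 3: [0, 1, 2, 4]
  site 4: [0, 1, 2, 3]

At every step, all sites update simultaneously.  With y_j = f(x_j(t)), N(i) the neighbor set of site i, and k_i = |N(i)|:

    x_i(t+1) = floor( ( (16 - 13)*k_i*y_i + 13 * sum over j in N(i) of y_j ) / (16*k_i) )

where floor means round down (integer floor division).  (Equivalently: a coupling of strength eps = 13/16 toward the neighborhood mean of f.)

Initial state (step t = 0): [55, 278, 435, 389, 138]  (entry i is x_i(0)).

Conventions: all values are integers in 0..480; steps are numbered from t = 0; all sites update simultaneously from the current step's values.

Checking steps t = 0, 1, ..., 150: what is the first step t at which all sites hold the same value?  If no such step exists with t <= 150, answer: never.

Simulating step by step:
t=0: [55, 278, 435, 389, 138]  (not all equal)
t=1: [252, 253, 249, 252, 248]  (not all equal)
t=2: [207, 207, 207, 207, 207]  (all equal)

Answer: 2
Key observation: Synchronization is absorbing here: once all sites are equal they stay equal, and step 2 is the first all-equal step.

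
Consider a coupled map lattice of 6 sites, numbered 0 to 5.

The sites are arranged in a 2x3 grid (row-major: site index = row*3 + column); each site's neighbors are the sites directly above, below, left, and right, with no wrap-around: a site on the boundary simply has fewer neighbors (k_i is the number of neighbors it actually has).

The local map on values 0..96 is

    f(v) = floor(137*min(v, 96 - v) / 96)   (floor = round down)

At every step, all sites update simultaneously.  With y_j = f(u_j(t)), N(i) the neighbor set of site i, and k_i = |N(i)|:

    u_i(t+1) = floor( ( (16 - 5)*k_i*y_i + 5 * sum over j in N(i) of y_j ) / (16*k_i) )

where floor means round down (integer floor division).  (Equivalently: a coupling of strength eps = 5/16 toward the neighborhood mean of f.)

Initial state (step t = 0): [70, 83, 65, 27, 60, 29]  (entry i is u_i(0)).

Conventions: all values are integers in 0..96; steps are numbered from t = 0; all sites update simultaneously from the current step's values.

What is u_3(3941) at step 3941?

Answer: u_3(3941) = 64
Key observation: The state at step 29, [64, 64, 64, 64, 64, 64], reappears at step 31: the system is in a cycle of period 2 from step 29 on.  Therefore the state at step 3941 equals the state at step 29 + ((3941 - 29) mod 2) = 29, which is [64, 64, 64, 64, 64, 64].

Derivation:
t=0: [70, 83, 65, 27, 60, 29]
t=1: [34, 26, 39, 39, 45, 43]
t=2: [47, 42, 53, 55, 59, 60]
t=3: [64, 59, 59, 58, 53, 52]
t=4: [47, 52, 53, 53, 59, 60]
t=5: [65, 61, 59, 60, 53, 52]
t=6: [45, 50, 53, 51, 58, 60]
t=7: [64, 63, 60, 62, 55, 53]
t=8: [45, 48, 51, 49, 56, 58]
t=9: [65, 66, 63, 64, 58, 56]
t=10: [43, 43, 47, 46, 52, 54]
t=11: [61, 61, 64, 63, 61, 60]
t=12: [48, 48, 46, 47, 49, 49]
t=13: [67, 67, 65, 67, 67, 66]
t=14: [41, 41, 43, 41, 41, 42]
t=15: [58, 58, 60, 58, 58, 59]
t=16: [54, 53, 51, 54, 53, 52]
t=17: [59, 61, 63, 59, 60, 62]
t=18: [51, 49, 47, 51, 50, 48]
t=19: [64, 66, 67, 64, 65, 67]
t=20: [44, 42, 41, 44, 43, 41]
t=21: [61, 59, 58, 61, 60, 58]
t=22: [49, 51, 53, 49, 51, 53]
t=23: [66, 64, 61, 66, 64, 61]
t=24: [42, 45, 48, 42, 45, 48]
t=25: [59, 63, 67, 59, 63, 67]
t=26: [51, 46, 41, 51, 46, 41]
t=27: [64, 64, 59, 64, 64, 59]
t=28: [45, 45, 50, 45, 45, 50]
t=29: [64, 64, 64, 64, 64, 64]
t=30: [45, 45, 45, 45, 45, 45]
t=31: [64, 64, 64, 64, 64, 64]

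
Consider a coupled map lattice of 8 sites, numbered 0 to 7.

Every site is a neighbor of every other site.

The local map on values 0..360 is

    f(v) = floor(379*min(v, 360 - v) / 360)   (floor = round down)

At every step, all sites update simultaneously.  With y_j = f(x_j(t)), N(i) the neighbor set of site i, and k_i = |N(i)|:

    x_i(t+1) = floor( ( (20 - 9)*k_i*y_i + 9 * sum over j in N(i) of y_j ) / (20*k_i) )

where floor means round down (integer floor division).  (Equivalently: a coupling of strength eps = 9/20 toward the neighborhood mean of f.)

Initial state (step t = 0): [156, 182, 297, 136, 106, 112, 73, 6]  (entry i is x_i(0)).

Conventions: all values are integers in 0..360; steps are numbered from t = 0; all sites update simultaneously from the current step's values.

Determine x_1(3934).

Simulating step by step:
t=0: [156, 182, 297, 136, 106, 112, 73, 6]
t=1: [135, 146, 87, 125, 109, 112, 92, 58]
t=2: [127, 132, 102, 121, 113, 115, 104, 87]
t=3: [125, 127, 112, 122, 118, 119, 113, 104]
t=4: [126, 127, 120, 125, 123, 124, 120, 116]
t=5: [130, 130, 127, 129, 128, 129, 127, 125]
t=6: [135, 135, 133, 134, 134, 134, 133, 132]
t=7: [141, 141, 140, 140, 140, 140, 140, 139]
t=8: [147, 147, 147, 147, 147, 147, 147, 146]
t=9: [153, 153, 153, 153, 153, 153, 153, 153]
t=10: [161, 161, 161, 161, 161, 161, 161, 161]
t=11: [169, 169, 169, 169, 169, 169, 169, 169]
t=12: [177, 177, 177, 177, 177, 177, 177, 177]
t=13: [186, 186, 186, 186, 186, 186, 186, 186]
t=14: [183, 183, 183, 183, 183, 183, 183, 183]
t=15: [186, 186, 186, 186, 186, 186, 186, 186]

Answer: x_1(3934) = 183
Key observation: The state at step 13, [186, 186, 186, 186, 186, 186, 186, 186], reappears at step 15: the system is in a cycle of period 2 from step 13 on.  Therefore the state at step 3934 equals the state at step 13 + ((3934 - 13) mod 2) = 14, which is [183, 183, 183, 183, 183, 183, 183, 183].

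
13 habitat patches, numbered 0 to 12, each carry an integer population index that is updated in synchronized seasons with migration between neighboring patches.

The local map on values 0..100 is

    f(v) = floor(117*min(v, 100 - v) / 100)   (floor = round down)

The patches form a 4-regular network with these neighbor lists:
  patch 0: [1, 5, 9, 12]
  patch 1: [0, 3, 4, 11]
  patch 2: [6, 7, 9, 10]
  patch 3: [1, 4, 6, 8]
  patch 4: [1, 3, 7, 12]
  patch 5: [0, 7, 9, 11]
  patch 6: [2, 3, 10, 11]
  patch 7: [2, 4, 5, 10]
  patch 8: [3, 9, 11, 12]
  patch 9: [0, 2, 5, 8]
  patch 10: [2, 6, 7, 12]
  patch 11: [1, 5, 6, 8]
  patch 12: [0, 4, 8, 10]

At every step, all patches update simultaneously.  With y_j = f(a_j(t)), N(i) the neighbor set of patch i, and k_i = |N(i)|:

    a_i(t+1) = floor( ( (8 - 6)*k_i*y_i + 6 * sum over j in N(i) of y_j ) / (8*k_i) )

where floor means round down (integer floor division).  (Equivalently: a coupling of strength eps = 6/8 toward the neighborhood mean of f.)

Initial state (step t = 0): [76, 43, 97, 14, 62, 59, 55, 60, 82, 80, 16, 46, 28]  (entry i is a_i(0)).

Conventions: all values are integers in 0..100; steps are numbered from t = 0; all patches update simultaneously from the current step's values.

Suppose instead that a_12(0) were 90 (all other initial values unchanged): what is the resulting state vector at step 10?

Simulating step by step:
t=0: [76, 43, 97, 14, 62, 59, 55, 60, 82, 80, 16, 46, 90]
t=1: [31, 38, 26, 35, 34, 39, 29, 32, 24, 24, 25, 45, 23]
t=2: [35, 42, 31, 37, 37, 39, 36, 36, 34, 33, 30, 41, 31]
t=3: [41, 44, 38, 43, 42, 42, 40, 40, 40, 39, 38, 44, 38]
t=4: [47, 49, 44, 48, 48, 47, 46, 46, 47, 46, 44, 48, 45]
t=5: [54, 55, 52, 55, 54, 54, 53, 53, 54, 53, 51, 54, 53]
t=6: [53, 52, 55, 52, 53, 53, 54, 54, 53, 53, 55, 53, 54]
t=7: [54, 54, 52, 54, 54, 53, 53, 53, 54, 53, 52, 54, 53]
t=8: [53, 53, 54, 53, 53, 53, 54, 54, 53, 54, 54, 53, 53]
t=9: [53, 54, 53, 53, 53, 53, 53, 53, 53, 53, 53, 53, 53]
t=10: [53, 53, 54, 53, 53, 54, 54, 54, 54, 54, 54, 53, 54]

Answer: [53, 53, 54, 53, 53, 54, 54, 54, 54, 54, 54, 53, 54]
Key observation: This trace re-runs the system from the modified initial state.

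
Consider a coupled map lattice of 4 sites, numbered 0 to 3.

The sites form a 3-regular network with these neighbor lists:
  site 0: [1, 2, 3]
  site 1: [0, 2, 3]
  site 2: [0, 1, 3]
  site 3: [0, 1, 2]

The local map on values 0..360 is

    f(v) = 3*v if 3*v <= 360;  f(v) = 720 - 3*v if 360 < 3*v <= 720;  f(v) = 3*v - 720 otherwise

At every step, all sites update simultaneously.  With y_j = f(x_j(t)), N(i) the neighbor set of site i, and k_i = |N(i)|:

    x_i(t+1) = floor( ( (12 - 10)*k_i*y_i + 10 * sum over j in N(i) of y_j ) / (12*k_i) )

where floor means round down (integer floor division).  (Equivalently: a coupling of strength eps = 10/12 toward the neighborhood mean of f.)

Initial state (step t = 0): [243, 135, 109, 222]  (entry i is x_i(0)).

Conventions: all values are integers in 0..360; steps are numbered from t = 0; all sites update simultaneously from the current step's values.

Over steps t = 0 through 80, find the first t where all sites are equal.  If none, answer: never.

Answer: 5
Key observation: Synchronization is absorbing here: once all sites are equal they stay equal, and step 5 is the first all-equal step.

Derivation:
t=0: [243, 135, 109, 222]  (not all equal)
t=1: [194, 160, 159, 189]  (not all equal)
t=2: [199, 188, 188, 198]  (not all equal)
t=3: [142, 138, 138, 141]  (not all equal)
t=4: [301, 300, 300, 301]  (not all equal)
t=5: [181, 181, 181, 181]  (all equal)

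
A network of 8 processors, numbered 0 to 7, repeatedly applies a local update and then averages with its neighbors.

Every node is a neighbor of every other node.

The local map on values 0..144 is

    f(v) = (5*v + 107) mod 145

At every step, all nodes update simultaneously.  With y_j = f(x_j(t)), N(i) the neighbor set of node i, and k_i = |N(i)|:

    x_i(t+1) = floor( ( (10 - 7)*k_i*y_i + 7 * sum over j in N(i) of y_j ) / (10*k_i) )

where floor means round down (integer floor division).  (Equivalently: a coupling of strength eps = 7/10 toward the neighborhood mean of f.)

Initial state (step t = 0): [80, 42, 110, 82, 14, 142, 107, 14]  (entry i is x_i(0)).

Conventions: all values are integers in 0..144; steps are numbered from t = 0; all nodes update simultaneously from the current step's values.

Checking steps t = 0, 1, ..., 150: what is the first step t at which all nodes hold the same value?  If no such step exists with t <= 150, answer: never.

Simulating step by step:
t=0: [80, 42, 110, 82, 14, 142, 107, 14]  (not all equal)
t=1: [62, 53, 63, 64, 54, 66, 60, 54]  (not all equal)
t=2: [102, 93, 103, 104, 94, 77, 100, 94]  (not all equal)
t=3: [70, 90, 71, 72, 91, 74, 68, 91]  (not all equal)
t=4: [55, 75, 56, 57, 76, 59, 53, 76]  (not all equal)
t=5: [82, 73, 83, 84, 74, 86, 80, 74]  (not all equal)
t=6: [72, 63, 73, 74, 64, 76, 70, 64]  (not all equal)
t=7: [65, 85, 66, 67, 86, 69, 63, 86]  (not all equal)
t=8: [88, 79, 60, 61, 80, 63, 86, 80]  (not all equal)
t=9: [102, 93, 103, 104, 94, 106, 100, 94]  (not all equal)
t=10: [70, 90, 71, 72, 91, 74, 68, 91]  (not all equal)

Answer: never
Key observation: The state at step 3 reappears at step 10 — the system is in a cycle of period 7 from step 3 on.  No step 0..10 is synchronized, and the cycle repeats forever, so no step up to 150 (or ever) has all nodes equal.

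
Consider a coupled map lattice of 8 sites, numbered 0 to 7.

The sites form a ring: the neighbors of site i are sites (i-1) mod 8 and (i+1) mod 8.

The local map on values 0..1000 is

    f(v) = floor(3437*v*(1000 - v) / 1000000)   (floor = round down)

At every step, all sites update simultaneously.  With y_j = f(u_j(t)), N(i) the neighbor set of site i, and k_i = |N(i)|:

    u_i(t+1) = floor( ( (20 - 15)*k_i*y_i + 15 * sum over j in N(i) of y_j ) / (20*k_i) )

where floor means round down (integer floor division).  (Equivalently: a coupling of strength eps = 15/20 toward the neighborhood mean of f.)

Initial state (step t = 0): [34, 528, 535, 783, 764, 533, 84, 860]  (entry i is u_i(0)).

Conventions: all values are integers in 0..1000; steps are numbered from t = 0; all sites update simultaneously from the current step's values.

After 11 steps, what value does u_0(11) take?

Simulating step by step:
t=0: [34, 528, 535, 783, 764, 533, 84, 860]
t=1: [503, 576, 753, 698, 694, 544, 541, 244]
t=2: [767, 771, 745, 694, 773, 806, 770, 800]
t=3: [586, 626, 663, 652, 625, 588, 559, 595]
t=4: [820, 801, 785, 784, 805, 827, 834, 837]
t=5: [507, 544, 568, 565, 537, 503, 478, 485]
t=6: [856, 851, 846, 847, 852, 856, 858, 858]
t=7: [425, 435, 441, 441, 433, 424, 419, 419]
t=8: [839, 843, 845, 845, 843, 839, 837, 837]
t=9: [461, 456, 451, 451, 456, 461, 466, 466]
t=10: [853, 852, 850, 850, 852, 853, 854, 854]
t=11: [430, 433, 436, 436, 433, 430, 428, 428]

Answer: u_0(11) = 430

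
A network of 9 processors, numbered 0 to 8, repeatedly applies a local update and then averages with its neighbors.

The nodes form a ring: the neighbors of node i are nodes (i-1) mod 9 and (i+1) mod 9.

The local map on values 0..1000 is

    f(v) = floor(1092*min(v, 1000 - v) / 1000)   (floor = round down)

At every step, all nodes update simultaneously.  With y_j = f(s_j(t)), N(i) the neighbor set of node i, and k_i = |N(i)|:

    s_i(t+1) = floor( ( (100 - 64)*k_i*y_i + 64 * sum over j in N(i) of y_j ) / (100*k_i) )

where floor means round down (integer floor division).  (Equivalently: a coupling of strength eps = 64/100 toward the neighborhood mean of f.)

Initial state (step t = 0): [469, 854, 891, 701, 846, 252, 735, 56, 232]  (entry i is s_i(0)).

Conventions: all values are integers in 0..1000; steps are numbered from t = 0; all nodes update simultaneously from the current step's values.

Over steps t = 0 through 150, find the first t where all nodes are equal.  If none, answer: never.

Simulating step by step:
t=0: [469, 854, 891, 701, 846, 252, 735, 56, 232]  (not all equal)
t=1: [316, 259, 198, 209, 252, 245, 211, 195, 274]  (not all equal)
t=2: [310, 281, 240, 239, 257, 257, 236, 245, 285]  (not all equal)
t=3: [319, 302, 275, 267, 273, 272, 267, 277, 305]  (not all equal)
t=4: [337, 325, 306, 296, 295, 295, 296, 308, 327]  (not all equal)
t=5: [360, 352, 336, 326, 322, 322, 326, 338, 353]  (not all equal)
t=6: [387, 381, 368, 357, 352, 352, 358, 369, 382]  (not all equal)
t=7: [418, 413, 401, 391, 385, 385, 391, 402, 413]  (not all equal)
t=8: [452, 447, 437, 427, 421, 421, 427, 438, 448]  (not all equal)
t=9: [490, 486, 477, 467, 461, 461, 467, 477, 486]  (not all equal)
t=10: [531, 528, 519, 510, 504, 504, 510, 519, 528]  (not all equal)
t=11: [513, 517, 525, 533, 539, 539, 533, 525, 517]  (not all equal)
t=12: [528, 525, 518, 509, 504, 504, 509, 518, 525]  (not all equal)
t=13: [516, 519, 526, 534, 539, 539, 534, 526, 519]  (not all equal)
t=14: [526, 523, 516, 509, 504, 504, 509, 516, 523]  (not all equal)
t=15: [518, 521, 528, 535, 539, 539, 535, 528, 521]  (not all equal)
t=16: [524, 521, 515, 508, 504, 504, 508, 515, 521]  (not all equal)
t=17: [521, 523, 529, 535, 539, 539, 535, 529, 523]  (not all equal)
t=18: [521, 519, 513, 507, 504, 504, 507, 513, 519]  (not all equal)
t=19: [524, 526, 531, 536, 540, 540, 536, 531, 526]  (not all equal)
t=20: [517, 516, 511, 506, 503, 503, 506, 511, 516]  (not all equal)
t=21: [527, 529, 533, 538, 541, 541, 538, 533, 529]  (not all equal)
t=22: [514, 513, 509, 504, 501, 501, 504, 509, 513]  (not all equal)
t=23: [530, 532, 536, 540, 543, 543, 540, 536, 532]  (not all equal)
t=24: [511, 510, 506, 502, 499, 499, 502, 506, 510]  (not all equal)
t=25: [534, 535, 539, 542, 543, 543, 542, 539, 535]  (not all equal)
t=26: [507, 506, 503, 500, 499, 499, 500, 503, 506]  (not all equal)
t=27: [538, 539, 542, 544, 544, 544, 544, 542, 539]  (not all equal)
t=28: [503, 502, 500, 497, 497, 497, 497, 500, 502]  (not all equal)
t=29: [542, 543, 543, 543, 542, 542, 543, 543, 543]  (not all equal)
t=30: [499, 499, 499, 499, 499, 499, 499, 499, 499]  (all equal)

Answer: 30
Key observation: Synchronization is absorbing here: once all nodes are equal they stay equal, and step 30 is the first all-equal step.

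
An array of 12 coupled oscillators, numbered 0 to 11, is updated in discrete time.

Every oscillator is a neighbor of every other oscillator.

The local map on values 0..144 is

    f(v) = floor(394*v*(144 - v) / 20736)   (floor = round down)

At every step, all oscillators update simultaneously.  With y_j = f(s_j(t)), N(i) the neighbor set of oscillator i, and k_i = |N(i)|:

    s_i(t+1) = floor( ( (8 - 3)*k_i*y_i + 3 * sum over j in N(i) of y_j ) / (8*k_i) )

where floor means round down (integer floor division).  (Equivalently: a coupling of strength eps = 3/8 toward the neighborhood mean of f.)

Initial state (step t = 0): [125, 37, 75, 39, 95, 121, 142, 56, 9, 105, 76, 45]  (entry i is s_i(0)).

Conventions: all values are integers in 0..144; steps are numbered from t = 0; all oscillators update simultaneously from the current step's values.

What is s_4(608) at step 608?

Answer: s_4(608) = 91
Key observation: The state at step 6, [91, 91, 91, 91, 91, 91, 91, 91, 91, 91, 91, 91], reappears at step 7: the system is in a cycle of period 1 from step 6 on.  Therefore the state at step 608 equals the state at step 6 + ((608 - 6) mod 1) = 6, which is [91, 91, 91, 91, 91, 91, 91, 91, 91, 91, 91, 91].

Derivation:
t=0: [125, 37, 75, 39, 95, 121, 142, 56, 9, 105, 76, 45]
t=1: [54, 72, 85, 73, 79, 58, 30, 82, 41, 73, 85, 77]
t=2: [92, 95, 93, 95, 94, 93, 75, 94, 84, 95, 93, 95]
t=3: [90, 88, 90, 88, 89, 90, 94, 89, 93, 88, 90, 88]
t=4: [92, 92, 92, 92, 92, 92, 90, 92, 90, 92, 92, 92]
t=5: [90, 90, 90, 90, 90, 90, 91, 90, 91, 90, 90, 90]
t=6: [91, 91, 91, 91, 91, 91, 91, 91, 91, 91, 91, 91]
t=7: [91, 91, 91, 91, 91, 91, 91, 91, 91, 91, 91, 91]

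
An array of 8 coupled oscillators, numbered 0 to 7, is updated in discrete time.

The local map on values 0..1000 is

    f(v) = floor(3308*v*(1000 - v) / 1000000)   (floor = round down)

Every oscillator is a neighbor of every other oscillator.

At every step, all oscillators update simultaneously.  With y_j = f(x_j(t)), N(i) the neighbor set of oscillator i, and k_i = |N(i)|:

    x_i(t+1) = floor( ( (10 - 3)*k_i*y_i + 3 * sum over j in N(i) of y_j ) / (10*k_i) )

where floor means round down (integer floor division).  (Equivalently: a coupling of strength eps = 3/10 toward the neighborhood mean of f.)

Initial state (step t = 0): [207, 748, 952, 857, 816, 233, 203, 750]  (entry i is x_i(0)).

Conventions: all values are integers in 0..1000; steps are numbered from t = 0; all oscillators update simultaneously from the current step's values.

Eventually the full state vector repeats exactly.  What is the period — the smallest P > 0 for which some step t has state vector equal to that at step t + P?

Answer: 2
Key observation: The state at step 8, [825, 825, 825, 825, 825, 825, 825, 825], reappears at step 10 — and no state repeats earlier — so the cycle the system enters has period 2.

Derivation:
t=0: [207, 748, 952, 857, 816, 233, 203, 750]
t=1: [526, 579, 269, 436, 495, 558, 521, 577]
t=2: [814, 802, 699, 807, 815, 808, 814, 803]
t=3: [511, 527, 639, 521, 510, 520, 511, 526]
t=4: [823, 821, 781, 822, 823, 822, 823, 821]
t=5: [485, 488, 540, 487, 485, 487, 485, 488]
t=6: [825, 825, 822, 825, 825, 825, 825, 825]
t=7: [477, 477, 481, 477, 477, 477, 477, 477]
t=8: [825, 825, 825, 825, 825, 825, 825, 825]
t=9: [477, 477, 477, 477, 477, 477, 477, 477]
t=10: [825, 825, 825, 825, 825, 825, 825, 825]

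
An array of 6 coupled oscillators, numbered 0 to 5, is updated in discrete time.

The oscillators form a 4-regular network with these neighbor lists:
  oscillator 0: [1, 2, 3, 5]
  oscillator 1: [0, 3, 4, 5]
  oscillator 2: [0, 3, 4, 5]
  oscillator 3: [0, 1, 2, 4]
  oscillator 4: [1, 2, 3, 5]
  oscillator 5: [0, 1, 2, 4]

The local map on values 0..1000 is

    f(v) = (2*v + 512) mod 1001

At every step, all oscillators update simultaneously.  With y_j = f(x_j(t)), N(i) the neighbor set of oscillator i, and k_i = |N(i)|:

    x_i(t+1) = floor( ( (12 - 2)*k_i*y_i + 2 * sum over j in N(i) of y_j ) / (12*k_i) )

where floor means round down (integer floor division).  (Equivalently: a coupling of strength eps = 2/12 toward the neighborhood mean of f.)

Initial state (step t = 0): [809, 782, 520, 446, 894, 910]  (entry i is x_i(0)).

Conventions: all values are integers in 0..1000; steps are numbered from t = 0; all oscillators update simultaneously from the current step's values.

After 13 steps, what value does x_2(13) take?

Simulating step by step:
t=0: [809, 782, 520, 446, 894, 910]
t=1: [163, 109, 507, 379, 304, 318]
t=2: [767, 665, 494, 316, 168, 214]
t=3: [137, 783, 498, 212, 807, 876]
t=4: [729, 151, 510, 842, 177, 280]
t=5: [874, 765, 530, 294, 788, 191]
t=6: [281, 89, 531, 122, 138, 784]
t=7: [148, 645, 548, 718, 744, 153]
t=8: [805, 816, 654, 923, 964, 815]
t=9: [160, 162, 726, 359, 425, 179]
t=10: [814, 792, 898, 315, 421, 849]
t=11: [146, 113, 290, 154, 325, 210]
t=12: [777, 728, 189, 758, 241, 851]
t=13: [140, 859, 795, 143, 915, 298]

Answer: x_2(13) = 795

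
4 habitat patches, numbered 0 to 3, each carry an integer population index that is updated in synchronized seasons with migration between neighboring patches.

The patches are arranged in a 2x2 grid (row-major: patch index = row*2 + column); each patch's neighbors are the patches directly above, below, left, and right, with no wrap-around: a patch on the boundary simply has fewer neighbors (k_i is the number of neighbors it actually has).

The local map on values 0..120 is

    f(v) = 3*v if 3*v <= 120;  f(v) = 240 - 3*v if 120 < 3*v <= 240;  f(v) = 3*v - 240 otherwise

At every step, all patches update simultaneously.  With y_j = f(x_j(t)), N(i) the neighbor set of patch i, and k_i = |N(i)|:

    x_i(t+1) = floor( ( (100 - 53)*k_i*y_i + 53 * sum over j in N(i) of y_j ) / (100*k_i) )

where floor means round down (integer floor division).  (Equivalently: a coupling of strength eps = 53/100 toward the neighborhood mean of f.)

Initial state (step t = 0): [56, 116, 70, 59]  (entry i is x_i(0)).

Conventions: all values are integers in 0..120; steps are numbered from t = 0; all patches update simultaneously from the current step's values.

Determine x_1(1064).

Simulating step by step:
t=0: [56, 116, 70, 59]
t=1: [70, 86, 49, 66]
t=2: [43, 27, 62, 49]
t=3: [87, 92, 79, 79]
t=4: [20, 23, 7, 11]
t=5: [52, 57, 34, 39]
t=6: [84, 85, 101, 100]
t=7: [26, 26, 48, 48]
t=8: [82, 82, 91, 91]
t=9: [13, 13, 25, 25]
t=10: [48, 48, 65, 65]
t=11: [82, 82, 58, 58]
t=12: [21, 21, 50, 50]
t=13: [70, 70, 82, 82]
t=14: [23, 23, 12, 12]
t=15: [60, 60, 44, 44]
t=16: [72, 72, 95, 95]
t=17: [29, 29, 39, 39]
t=18: [94, 94, 109, 109]
t=19: [53, 53, 75, 75]
t=20: [63, 63, 32, 32]
t=21: [62, 62, 84, 84]
t=22: [42, 42, 23, 23]
t=23: [102, 102, 80, 80]
t=24: [48, 48, 17, 17]
t=25: [84, 84, 62, 62]
t=26: [23, 23, 42, 42]
t=27: [80, 80, 102, 102]
t=28: [17, 17, 48, 48]
t=29: [62, 62, 84, 84]

Answer: x_1(1064) = 48
Key observation: The state at step 21, [62, 62, 84, 84], reappears at step 29: the system is in a cycle of period 8 from step 21 on.  Therefore the state at step 1064 equals the state at step 21 + ((1064 - 21) mod 8) = 24, which is [48, 48, 17, 17].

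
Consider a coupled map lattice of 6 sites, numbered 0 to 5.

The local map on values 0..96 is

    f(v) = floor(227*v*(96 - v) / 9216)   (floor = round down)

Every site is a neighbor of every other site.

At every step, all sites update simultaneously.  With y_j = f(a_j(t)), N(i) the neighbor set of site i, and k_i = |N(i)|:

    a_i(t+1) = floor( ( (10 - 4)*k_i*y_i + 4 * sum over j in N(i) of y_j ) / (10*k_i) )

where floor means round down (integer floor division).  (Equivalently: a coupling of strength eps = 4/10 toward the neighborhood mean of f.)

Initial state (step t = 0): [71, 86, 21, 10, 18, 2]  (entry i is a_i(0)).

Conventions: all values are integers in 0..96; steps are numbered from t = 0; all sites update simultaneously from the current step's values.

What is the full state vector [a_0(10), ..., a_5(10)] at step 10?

Simulating step by step:
t=0: [71, 86, 21, 10, 18, 2]
t=1: [35, 23, 32, 23, 30, 14]
t=2: [47, 42, 46, 42, 45, 35]
t=3: [55, 55, 55, 55, 55, 53]
t=4: [55, 55, 55, 55, 55, 55]
t=5: [55, 55, 55, 55, 55, 55]
t=6: [55, 55, 55, 55, 55, 55]
t=7: [55, 55, 55, 55, 55, 55]
t=8: [55, 55, 55, 55, 55, 55]
t=9: [55, 55, 55, 55, 55, 55]
t=10: [55, 55, 55, 55, 55, 55]

Answer: [55, 55, 55, 55, 55, 55]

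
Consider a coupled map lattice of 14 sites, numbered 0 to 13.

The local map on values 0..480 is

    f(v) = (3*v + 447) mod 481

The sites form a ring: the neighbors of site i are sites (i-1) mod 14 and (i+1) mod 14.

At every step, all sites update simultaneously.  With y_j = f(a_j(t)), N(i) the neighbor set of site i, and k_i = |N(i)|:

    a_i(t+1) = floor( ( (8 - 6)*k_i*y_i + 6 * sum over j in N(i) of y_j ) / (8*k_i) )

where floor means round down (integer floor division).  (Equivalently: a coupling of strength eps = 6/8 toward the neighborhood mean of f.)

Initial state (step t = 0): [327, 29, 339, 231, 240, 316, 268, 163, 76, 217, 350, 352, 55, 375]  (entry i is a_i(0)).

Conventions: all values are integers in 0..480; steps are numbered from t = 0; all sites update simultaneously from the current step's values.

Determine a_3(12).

Answer: a_3(12) = 254

Derivation:
t=0: [327, 29, 339, 231, 240, 316, 268, 163, 76, 217, 350, 352, 55, 375]
t=1: [184, 195, 91, 129, 280, 293, 405, 294, 270, 127, 87, 84, 103, 256]
t=2: [130, 121, 218, 299, 350, 295, 328, 284, 341, 282, 268, 242, 245, 180]
t=3: [221, 267, 301, 167, 295, 288, 382, 270, 257, 201, 275, 243, 143, 222]
t=4: [200, 272, 379, 401, 398, 282, 279, 226, 207, 234, 190, 317, 235, 241]
t=5: [212, 160, 225, 178, 251, 277, 265, 201, 157, 107, 247, 200, 289, 155]
t=6: [359, 216, 214, 154, 185, 273, 221, 290, 249, 320, 196, 238, 281, 285]
t=7: [197, 111, 242, 169, 284, 146, 284, 231, 358, 225, 259, 200, 284, 238]
t=8: [205, 182, 342, 323, 413, 353, 302, 200, 146, 167, 157, 245, 190, 204]
t=9: [73, 56, 189, 215, 254, 253, 153, 319, 308, 432, 366, 239, 132, 82]
t=10: [176, 122, 112, 144, 202, 313, 363, 423, 380, 266, 213, 224, 245, 258]
t=11: [224, 201, 349, 246, 331, 175, 284, 157, 244, 171, 196, 168, 211, 152]
t=12: [230, 100, 129, 254, 206, 308, 251, 317, 397, 228, 374, 189, 364, 208]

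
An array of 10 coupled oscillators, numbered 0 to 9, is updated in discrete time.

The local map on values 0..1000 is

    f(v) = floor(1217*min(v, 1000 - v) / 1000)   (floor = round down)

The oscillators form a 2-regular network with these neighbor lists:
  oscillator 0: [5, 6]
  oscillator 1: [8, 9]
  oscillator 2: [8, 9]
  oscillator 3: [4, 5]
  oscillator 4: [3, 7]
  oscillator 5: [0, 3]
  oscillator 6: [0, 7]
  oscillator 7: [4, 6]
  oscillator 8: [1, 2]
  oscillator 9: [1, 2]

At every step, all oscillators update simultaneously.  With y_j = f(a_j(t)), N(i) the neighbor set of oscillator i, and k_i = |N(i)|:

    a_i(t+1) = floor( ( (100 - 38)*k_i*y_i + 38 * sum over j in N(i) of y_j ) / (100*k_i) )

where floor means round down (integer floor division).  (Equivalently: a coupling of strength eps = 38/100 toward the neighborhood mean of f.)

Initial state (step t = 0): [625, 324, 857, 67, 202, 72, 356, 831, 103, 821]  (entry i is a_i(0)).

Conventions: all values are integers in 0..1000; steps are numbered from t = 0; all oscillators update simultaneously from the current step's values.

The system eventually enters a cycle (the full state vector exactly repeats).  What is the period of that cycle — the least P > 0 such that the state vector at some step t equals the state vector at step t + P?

Answer: 4
Key observation: The state at step 42, [598, 596, 596, 598, 598, 598, 598, 598, 596, 596], reappears at step 46 — and no state repeats earlier — so the cycle the system enters has period 4.

Derivation:
t=0: [625, 324, 857, 67, 202, 72, 356, 831, 103, 821]
t=1: [381, 309, 172, 113, 206, 155, 394, 255, 185, 242]
t=2: [413, 331, 228, 168, 239, 230, 443, 330, 250, 293]
t=3: [466, 374, 297, 234, 294, 307, 505, 406, 317, 349]
t=4: [536, 435, 377, 314, 369, 392, 574, 488, 393, 417]
t=5: [538, 515, 471, 412, 463, 475, 540, 551, 483, 501]
t=6: [564, 592, 582, 527, 547, 560, 557, 551, 584, 597]
t=7: [532, 496, 504, 562, 554, 541, 538, 545, 504, 494]
t=8: [565, 602, 602, 539, 542, 555, 561, 552, 603, 601]
t=9: [532, 484, 484, 556, 555, 542, 535, 545, 483, 484]
t=10: [565, 588, 588, 543, 543, 556, 563, 553, 587, 589]
t=11: [531, 501, 501, 552, 553, 540, 532, 543, 501, 500]
t=12: [567, 607, 607, 547, 545, 558, 566, 556, 607, 607]
t=13: [528, 478, 478, 548, 550, 537, 529, 540, 478, 478]
t=14: [571, 581, 581, 551, 549, 562, 570, 559, 581, 581]
t=15: [524, 509, 509, 543, 545, 533, 525, 535, 509, 509]
t=16: [576, 597, 597, 557, 555, 567, 575, 565, 597, 597]
t=17: [518, 490, 490, 536, 538, 526, 519, 529, 490, 490]
t=18: [583, 596, 596, 565, 564, 575, 582, 573, 596, 596]
t=19: [509, 491, 491, 526, 527, 517, 509, 519, 491, 491]
t=20: [595, 597, 597, 577, 577, 586, 594, 585, 597, 597]
t=21: [494, 490, 490, 511, 512, 503, 495, 504, 490, 490]
t=22: [601, 596, 596, 596, 595, 601, 602, 600, 596, 596]
t=23: [484, 491, 491, 490, 490, 486, 484, 486, 491, 491]
t=24: [589, 597, 597, 595, 595, 591, 589, 591, 597, 597]
t=25: [499, 490, 490, 492, 492, 496, 499, 496, 490, 490]
t=26: [606, 596, 596, 598, 598, 602, 606, 602, 596, 596]
t=27: [479, 491, 491, 488, 488, 484, 479, 484, 491, 491]
t=28: [583, 597, 597, 592, 592, 588, 583, 588, 597, 597]
t=29: [505, 490, 490, 496, 496, 501, 505, 501, 490, 490]
t=30: [602, 596, 596, 603, 603, 605, 602, 605, 596, 596]
t=31: [483, 491, 491, 482, 482, 481, 483, 481, 491, 491]
t=32: [586, 597, 597, 585, 585, 585, 586, 585, 597, 597]
t=33: [503, 490, 490, 505, 505, 504, 503, 504, 490, 490]
t=34: [603, 596, 596, 602, 602, 603, 603, 603, 596, 596]
t=35: [483, 491, 491, 483, 483, 483, 483, 483, 491, 491]
t=36: [587, 597, 597, 587, 587, 587, 587, 587, 597, 597]
t=37: [502, 490, 490, 502, 502, 502, 502, 502, 490, 490]
t=38: [606, 596, 596, 606, 606, 606, 606, 606, 596, 596]
t=39: [479, 491, 491, 479, 479, 479, 479, 479, 491, 491]
t=40: [582, 597, 597, 582, 582, 582, 582, 582, 597, 597]
t=41: [508, 490, 490, 508, 508, 508, 508, 508, 490, 490]
t=42: [598, 596, 596, 598, 598, 598, 598, 598, 596, 596]
t=43: [489, 491, 491, 489, 489, 489, 489, 489, 491, 491]
t=44: [595, 597, 597, 595, 595, 595, 595, 595, 597, 597]
t=45: [492, 490, 490, 492, 492, 492, 492, 492, 490, 490]
t=46: [598, 596, 596, 598, 598, 598, 598, 598, 596, 596]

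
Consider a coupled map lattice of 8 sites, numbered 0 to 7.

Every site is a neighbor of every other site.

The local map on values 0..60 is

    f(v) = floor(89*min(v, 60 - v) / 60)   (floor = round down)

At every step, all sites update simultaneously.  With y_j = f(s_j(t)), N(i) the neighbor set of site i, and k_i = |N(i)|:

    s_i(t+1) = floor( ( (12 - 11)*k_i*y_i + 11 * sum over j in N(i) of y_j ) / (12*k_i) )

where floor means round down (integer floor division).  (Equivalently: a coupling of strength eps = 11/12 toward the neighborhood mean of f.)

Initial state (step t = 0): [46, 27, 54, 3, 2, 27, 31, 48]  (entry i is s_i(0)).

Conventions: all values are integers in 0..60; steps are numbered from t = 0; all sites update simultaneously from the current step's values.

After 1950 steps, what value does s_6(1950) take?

Answer: s_6(1950) = 41
Key observation: The state at step 8, [41, 41, 41, 41, 41, 41, 41, 41], reappears at step 10: the system is in a cycle of period 2 from step 8 on.  Therefore the state at step 1950 equals the state at step 8 + ((1950 - 8) mod 2) = 8, which is [41, 41, 41, 41, 41, 41, 41, 41].

Derivation:
t=0: [46, 27, 54, 3, 2, 27, 31, 48]
t=1: [21, 20, 22, 22, 22, 20, 20, 21]
t=2: [30, 30, 30, 30, 30, 30, 30, 30]
t=3: [44, 44, 44, 44, 44, 44, 44, 44]
t=4: [23, 23, 23, 23, 23, 23, 23, 23]
t=5: [34, 34, 34, 34, 34, 34, 34, 34]
t=6: [38, 38, 38, 38, 38, 38, 38, 38]
t=7: [32, 32, 32, 32, 32, 32, 32, 32]
t=8: [41, 41, 41, 41, 41, 41, 41, 41]
t=9: [28, 28, 28, 28, 28, 28, 28, 28]
t=10: [41, 41, 41, 41, 41, 41, 41, 41]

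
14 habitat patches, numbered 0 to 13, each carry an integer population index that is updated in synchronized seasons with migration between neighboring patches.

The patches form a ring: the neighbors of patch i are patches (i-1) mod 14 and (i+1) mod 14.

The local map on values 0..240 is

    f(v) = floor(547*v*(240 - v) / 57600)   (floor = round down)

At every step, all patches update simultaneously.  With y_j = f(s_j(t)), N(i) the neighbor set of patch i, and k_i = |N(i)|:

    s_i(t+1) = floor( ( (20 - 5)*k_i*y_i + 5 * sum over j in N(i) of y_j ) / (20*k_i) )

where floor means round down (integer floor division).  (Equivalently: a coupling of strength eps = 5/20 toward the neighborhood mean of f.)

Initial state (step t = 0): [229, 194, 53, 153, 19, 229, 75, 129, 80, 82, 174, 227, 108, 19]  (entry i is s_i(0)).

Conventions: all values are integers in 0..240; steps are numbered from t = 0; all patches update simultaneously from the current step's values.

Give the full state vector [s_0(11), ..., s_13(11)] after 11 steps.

Answer: [134, 134, 134, 134, 134, 134, 134, 134, 134, 134, 134, 134, 134, 134]

Derivation:
t=0: [229, 194, 53, 153, 19, 229, 75, 129, 80, 82, 174, 227, 108, 19]
t=1: [32, 77, 96, 111, 47, 36, 107, 131, 123, 121, 100, 51, 109, 49]
t=2: [73, 113, 130, 128, 90, 79, 126, 135, 135, 135, 127, 101, 123, 90]
t=3: [119, 133, 135, 134, 128, 123, 133, 134, 134, 134, 135, 133, 134, 127]
t=4: [135, 135, 134, 134, 135, 135, 135, 134, 134, 134, 134, 134, 134, 135]
t=5: [134, 134, 134, 134, 134, 134, 134, 134, 134, 134, 134, 134, 134, 134]
t=6: [134, 134, 134, 134, 134, 134, 134, 134, 134, 134, 134, 134, 134, 134]
t=7: [134, 134, 134, 134, 134, 134, 134, 134, 134, 134, 134, 134, 134, 134]
t=8: [134, 134, 134, 134, 134, 134, 134, 134, 134, 134, 134, 134, 134, 134]
t=9: [134, 134, 134, 134, 134, 134, 134, 134, 134, 134, 134, 134, 134, 134]
t=10: [134, 134, 134, 134, 134, 134, 134, 134, 134, 134, 134, 134, 134, 134]
t=11: [134, 134, 134, 134, 134, 134, 134, 134, 134, 134, 134, 134, 134, 134]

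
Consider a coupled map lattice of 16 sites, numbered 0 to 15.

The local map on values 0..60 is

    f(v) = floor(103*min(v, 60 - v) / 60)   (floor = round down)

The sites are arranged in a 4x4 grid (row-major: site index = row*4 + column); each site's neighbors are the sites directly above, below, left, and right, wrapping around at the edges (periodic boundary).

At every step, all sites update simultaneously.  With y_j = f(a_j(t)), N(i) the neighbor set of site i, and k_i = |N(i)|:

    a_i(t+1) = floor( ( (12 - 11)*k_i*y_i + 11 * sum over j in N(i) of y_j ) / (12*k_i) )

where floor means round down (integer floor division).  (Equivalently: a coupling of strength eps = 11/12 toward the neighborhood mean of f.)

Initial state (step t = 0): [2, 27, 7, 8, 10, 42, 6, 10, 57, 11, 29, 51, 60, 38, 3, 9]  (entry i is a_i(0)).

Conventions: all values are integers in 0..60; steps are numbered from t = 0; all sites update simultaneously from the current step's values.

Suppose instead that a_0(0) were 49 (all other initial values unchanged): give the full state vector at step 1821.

Simulating step by step:
t=0: [49, 27, 7, 8, 10, 42, 6, 10, 57, 11, 29, 51, 60, 38, 3, 9]
t=1: [18, 26, 17, 15, 17, 23, 25, 14, 11, 29, 15, 20, 17, 18, 26, 8]
t=2: [31, 33, 37, 24, 27, 40, 30, 31, 33, 29, 40, 21, 23, 40, 25, 31]
t=3: [43, 39, 44, 46, 44, 46, 40, 43, 42, 38, 43, 43, 44, 43, 39, 40]
t=4: [28, 27, 32, 29, 27, 32, 27, 28, 30, 28, 33, 30, 30, 33, 30, 29]
t=5: [48, 47, 48, 48, 48, 46, 47, 48, 49, 47, 48, 48, 48, 48, 47, 50]
t=6: [20, 21, 21, 19, 20, 21, 21, 20, 20, 20, 21, 18, 18, 21, 19, 20]
t=7: [33, 35, 34, 34, 34, 35, 35, 33, 32, 35, 33, 34, 34, 33, 35, 31]
t=8: [43, 44, 42, 46, 45, 42, 44, 43, 43, 45, 42, 46, 46, 42, 45, 43]
t=9: [25, 29, 26, 28, 28, 26, 29, 25, 24, 29, 25, 28, 28, 25, 29, 24]
t=10: [47, 43, 48, 42, 42, 48, 43, 47, 47, 42, 48, 42, 42, 48, 42, 47]
t=11: [29, 21, 28, 22, 22, 28, 21, 29, 29, 21, 28, 22, 22, 28, 21, 29]
t=12: [37, 47, 37, 47, 47, 37, 47, 37, 37, 47, 37, 47, 47, 37, 47, 37]
t=13: [23, 37, 23, 37, 37, 23, 37, 23, 23, 37, 23, 37, 37, 23, 37, 23]
t=14: [39, 39, 39, 39, 39, 39, 39, 39, 39, 39, 39, 39, 39, 39, 39, 39]
t=15: [36, 36, 36, 36, 36, 36, 36, 36, 36, 36, 36, 36, 36, 36, 36, 36]
t=16: [41, 41, 41, 41, 41, 41, 41, 41, 41, 41, 41, 41, 41, 41, 41, 41]
t=17: [32, 32, 32, 32, 32, 32, 32, 32, 32, 32, 32, 32, 32, 32, 32, 32]
t=18: [48, 48, 48, 48, 48, 48, 48, 48, 48, 48, 48, 48, 48, 48, 48, 48]
t=19: [20, 20, 20, 20, 20, 20, 20, 20, 20, 20, 20, 20, 20, 20, 20, 20]
t=20: [34, 34, 34, 34, 34, 34, 34, 34, 34, 34, 34, 34, 34, 34, 34, 34]
t=21: [44, 44, 44, 44, 44, 44, 44, 44, 44, 44, 44, 44, 44, 44, 44, 44]
t=22: [27, 27, 27, 27, 27, 27, 27, 27, 27, 27, 27, 27, 27, 27, 27, 27]
t=23: [46, 46, 46, 46, 46, 46, 46, 46, 46, 46, 46, 46, 46, 46, 46, 46]
t=24: [24, 24, 24, 24, 24, 24, 24, 24, 24, 24, 24, 24, 24, 24, 24, 24]
t=25: [41, 41, 41, 41, 41, 41, 41, 41, 41, 41, 41, 41, 41, 41, 41, 41]

Answer: [44, 44, 44, 44, 44, 44, 44, 44, 44, 44, 44, 44, 44, 44, 44, 44]
Key observation: The state at step 16, [41, 41, 41, 41, 41, 41, 41, 41, 41, 41, 41, 41, 41, 41, 41, 41], reappears at step 25: the system is in a cycle of period 9 from step 16 on.  Therefore the state at step 1821 equals the state at step 16 + ((1821 - 16) mod 9) = 21, which is [44, 44, 44, 44, 44, 44, 44, 44, 44, 44, 44, 44, 44, 44, 44, 44].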